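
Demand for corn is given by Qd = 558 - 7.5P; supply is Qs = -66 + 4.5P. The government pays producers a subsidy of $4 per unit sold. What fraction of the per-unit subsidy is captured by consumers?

Consumer share = 0.375

Pre-subsidy: 558 - 7.5P = -66 + 4.5P gives P* = 52, Q* = 168.
With the subsidy, sellers receive Ps = Pb + 4 for each unit, where Pb is the price buyers pay.
Supply in terms of Pb becomes Qs = -66 + 4.5(Pb + 4) = -48 + 4.5Pb. Setting this equal to demand: 558 - 7.5Pb = -48 + 4.5Pb, so Pb = 50.5.
Sellers receive Ps = 50.5 + 4 = 54.5; Q' = 558 − 7.5·50.5 = 179.25.
Buyers' price falls by P* − Pb = 52 − 50.5 = 1.5; sellers' price rises by Ps − P* = 54.5 − 52 = 2.5.
So consumers capture 1.5/4 = 0.375 of each unit of subsidy.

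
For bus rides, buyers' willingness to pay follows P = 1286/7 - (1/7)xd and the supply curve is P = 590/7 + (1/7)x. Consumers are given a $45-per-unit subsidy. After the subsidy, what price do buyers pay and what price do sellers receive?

Pre-subsidy: 1286/7 - (1/7)x = 590/7 + (1/7)x gives x* = 348 and P* = 134.
With the rebate, buyers effectively pay Pb = Ps − 45, where Ps is the price sellers receive.
On the curves, Pb = 1286/7 - (1/7)x and Ps = 590/7 + (1/7)x; the wedge Ps − Pb = 45 gives 590/7 + (1/7)x − (1286/7 - (1/7)x) = 45, so x' = 505.5.
Then Pb = 1286/7 − (1/7)·505.5 = 111.5 and Ps = 590/7 + (1/7)·505.5 = 156.5.

Buyers pay $111.5; sellers receive $156.5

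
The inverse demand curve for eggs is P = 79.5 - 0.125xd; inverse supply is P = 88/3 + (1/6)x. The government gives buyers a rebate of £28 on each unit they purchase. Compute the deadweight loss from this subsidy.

Pre-subsidy: 79.5 - 0.125x = 88/3 + (1/6)x gives x* = 172 and P* = 58.
With the rebate, buyers effectively pay Pb = Ps − 28, where Ps is the price sellers receive.
On the curves, Pb = 79.5 - 0.125x and Ps = 88/3 + (1/6)x; the wedge Ps − Pb = 28 gives 88/3 + (1/6)x − (79.5 - 0.125x) = 28, so x' = 268.
Then Pb = 79.5 − 0.125·268 = 46 and Ps = 88/3 + (1/6)·268 = 74.
The subsidy expands output by 268 − 172 = 96 past the efficient level; on those units the gap between marginal cost and willingness to pay runs from 0 up to 28.
DWL = ½ × 28 × 96 = 1344.

Deadweight loss = £1344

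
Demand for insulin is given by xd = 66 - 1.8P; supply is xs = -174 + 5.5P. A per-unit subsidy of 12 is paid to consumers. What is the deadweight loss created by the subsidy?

Deadweight loss = 7128/73

Pre-subsidy: 66 - 1.8P = -174 + 5.5P gives P* = 2400/73, x* = 498/73.
With the rebate, buyers effectively pay Pb = Ps − 12, where Ps is the price sellers receive.
Demand in terms of Ps becomes xd = 66 − 1.8(Ps − 12) = 87.6 - 1.8Ps. Setting this equal to supply: 87.6 - 1.8Ps = -174 + 5.5Ps, so Ps = 2616/73.
Buyers pay Pb = 2616/73 − 12 = 1740/73; x' = -174 + 5.5·(2616/73) = 1686/73.
The subsidy expands output by 1686/73 − 498/73 = 1188/73 past the efficient level; on those units the gap between marginal cost and willingness to pay runs from 0 up to 12.
DWL = ½ × 12 × 1188/73 = 7128/73.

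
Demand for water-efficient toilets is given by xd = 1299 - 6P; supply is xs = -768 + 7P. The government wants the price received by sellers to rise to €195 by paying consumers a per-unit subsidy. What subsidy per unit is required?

At a seller price of 195, quantity supplied is -768 + 7·195 = 597.
Buyers absorb 597 only when they pay Pb with 1299 − 6·Pb = 597, i.e. Pb = 117.
s = Ps − Pb = 195 − 117 = 78.

Required subsidy s = €78 per unit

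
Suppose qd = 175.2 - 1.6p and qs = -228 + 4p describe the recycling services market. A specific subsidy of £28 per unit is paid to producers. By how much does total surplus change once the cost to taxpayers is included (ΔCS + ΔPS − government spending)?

Net change in total surplus = -£448

Pre-subsidy: 175.2 - 1.6p = -228 + 4p gives p* = 72, q* = 60.
With the subsidy, sellers receive ps = pb + 28 for each unit, where pb is the price buyers pay.
Supply in terms of pb becomes qs = -228 + 4(pb + 28) = -116 + 4pb. Setting this equal to demand: 175.2 - 1.6pb = -116 + 4pb, so pb = 52.
Sellers receive ps = 52 + 28 = 80; q' = 175.2 − 1.6·52 = 92.
ΔCS = ½(60 + 92)(72 − 52) = 1520; ΔPS = ½(60 + 92)(80 − 72) = 608.
Government spending = 28 × 92 = 2576.
Net change = 1520 + 608 − 2576 = -448. The loss equals the DWL triangle ½·28·32.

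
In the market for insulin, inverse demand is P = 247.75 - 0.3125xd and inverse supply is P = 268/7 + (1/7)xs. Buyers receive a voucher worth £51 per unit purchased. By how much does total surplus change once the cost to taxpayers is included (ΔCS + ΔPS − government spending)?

Pre-subsidy: 247.75 - 0.3125x = 268/7 + (1/7)x gives x* = 460 and P* = 104.
With the rebate, buyers effectively pay Pb = Ps − 51, where Ps is the price sellers receive.
On the curves, Pb = 247.75 - 0.3125x and Ps = 268/7 + (1/7)x; the wedge Ps − Pb = 51 gives 268/7 + (1/7)x − (247.75 - 0.3125x) = 51, so x' = 572.
Then Pb = 247.75 − 0.3125·572 = 69 and Ps = 268/7 + (1/7)·572 = 120.
ΔCS = ½(460 + 572)(104 − 69) = 18060; ΔPS = ½(460 + 572)(120 − 104) = 8256.
Government spending = 51 × 572 = 29172.
Net change = 18060 + 8256 − 29172 = -2856. The loss equals the DWL triangle ½·51·112.

Net change in total surplus = -£2856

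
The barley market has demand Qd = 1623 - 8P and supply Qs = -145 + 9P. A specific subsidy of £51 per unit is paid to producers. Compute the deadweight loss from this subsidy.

Pre-subsidy: 1623 - 8P = -145 + 9P gives P* = 104, Q* = 791.
With the subsidy, sellers receive Ps = Pb + 51 for each unit, where Pb is the price buyers pay.
Supply in terms of Pb becomes Qs = -145 + 9(Pb + 51) = 314 + 9Pb. Setting this equal to demand: 1623 - 8Pb = 314 + 9Pb, so Pb = 77.
Sellers receive Ps = 77 + 51 = 128; Q' = 1623 − 8·77 = 1007.
The subsidy expands output by 1007 − 791 = 216 past the efficient level; on those units the gap between marginal cost and willingness to pay runs from 0 up to 51.
DWL = ½ × 51 × 216 = 5508.

Deadweight loss = £5508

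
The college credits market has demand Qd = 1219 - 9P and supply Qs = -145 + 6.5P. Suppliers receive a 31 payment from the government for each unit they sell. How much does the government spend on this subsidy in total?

Government cost = 16864

Pre-subsidy: 1219 - 9P = -145 + 6.5P gives P* = 88, Q* = 427.
With the subsidy, sellers receive Ps = Pb + 31 for each unit, where Pb is the price buyers pay.
Supply in terms of Pb becomes Qs = -145 + 6.5(Pb + 31) = 56.5 + 6.5Pb. Setting this equal to demand: 1219 - 9Pb = 56.5 + 6.5Pb, so Pb = 75.
Sellers receive Ps = 75 + 31 = 106; Q' = 1219 − 9·75 = 544.
Government outlay = subsidy × quantity = 31 × 544 = 16864.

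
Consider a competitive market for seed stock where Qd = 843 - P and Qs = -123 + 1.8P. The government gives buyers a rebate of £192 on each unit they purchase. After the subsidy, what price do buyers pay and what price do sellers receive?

Buyers pay 1551/7; sellers receive 2895/7

Pre-subsidy: 843 - P = -123 + 1.8P gives P* = 345, Q* = 498.
With the rebate, buyers effectively pay Pb = Ps − 192, where Ps is the price sellers receive.
Demand in terms of Ps becomes Qd = 843 − 1(Ps − 192) = 1035 - Ps. Setting this equal to supply: 1035 - Ps = -123 + 1.8Ps, so Ps = 2895/7.
Buyers pay Pb = 2895/7 − 192 = 1551/7; Q' = -123 + 1.8·(2895/7) = 4350/7.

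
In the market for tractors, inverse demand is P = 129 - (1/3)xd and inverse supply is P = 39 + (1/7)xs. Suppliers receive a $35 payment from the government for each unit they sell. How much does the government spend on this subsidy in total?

Government cost = $9187.5

Pre-subsidy: 129 - (1/3)x = 39 + (1/7)x gives x* = 189 and P* = 66.
With the subsidy, sellers receive Ps = Pb + 35 for each unit, where Pb is the price buyers pay.
On the curves, Pb = 129 - (1/3)x and Ps = 39 + (1/7)x; the wedge Ps − Pb = 35 gives 39 + (1/7)x − (129 - (1/3)x) = 35, so x' = 262.5.
Then Pb = 129 − (1/3)·262.5 = 41.5 and Ps = 39 + (1/7)·262.5 = 76.5.
Government outlay = subsidy × quantity = 35 × 262.5 = 9187.5.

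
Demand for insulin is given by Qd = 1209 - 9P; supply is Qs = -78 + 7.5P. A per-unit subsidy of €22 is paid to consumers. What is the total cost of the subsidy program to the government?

Government cost = €13134

Pre-subsidy: 1209 - 9P = -78 + 7.5P gives P* = 78, Q* = 507.
With the rebate, buyers effectively pay Pb = Ps − 22, where Ps is the price sellers receive.
Demand in terms of Ps becomes Qd = 1209 − 9(Ps − 22) = 1407 - 9Ps. Setting this equal to supply: 1407 - 9Ps = -78 + 7.5Ps, so Ps = 90.
Buyers pay Pb = 90 − 22 = 68; Q' = -78 + 7.5·90 = 597.
Government outlay = subsidy × quantity = 22 × 597 = 13134.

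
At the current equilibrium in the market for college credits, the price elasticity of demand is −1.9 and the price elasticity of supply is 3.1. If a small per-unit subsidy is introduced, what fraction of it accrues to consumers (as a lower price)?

For a small subsidy around the equilibrium, the benefit split depends on the relative slopes, which at a point are proportional to the elasticities.
Buyer share = εs/(εs + |εd|) = 3.1/(3.1 + 1.9) = 0.62; seller share = |εd|/(εs + |εd|) = 0.38.

Consumer share = 0.62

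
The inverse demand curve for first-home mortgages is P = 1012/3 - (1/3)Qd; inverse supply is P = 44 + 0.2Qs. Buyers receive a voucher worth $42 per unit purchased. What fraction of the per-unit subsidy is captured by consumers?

Pre-subsidy: 1012/3 - (1/3)Q = 44 + 0.2Q gives Q* = 550 and P* = 154.
With the rebate, buyers effectively pay Pb = Ps − 42, where Ps is the price sellers receive.
On the curves, Pb = 1012/3 - (1/3)Q and Ps = 44 + 0.2Q; the wedge Ps − Pb = 42 gives 44 + 0.2Q − (1012/3 - (1/3)Q) = 42, so Q' = 628.75.
Then Pb = 1012/3 − (1/3)·628.75 = 127.75 and Ps = 44 + 0.2·628.75 = 169.75.
Buyers' price falls by P* − Pb = 154 − 127.75 = 26.25; sellers' price rises by Ps − P* = 169.75 − 154 = 15.75.
So consumers capture 26.25/42 = 0.625 of each unit of subsidy.

Consumer share = 0.625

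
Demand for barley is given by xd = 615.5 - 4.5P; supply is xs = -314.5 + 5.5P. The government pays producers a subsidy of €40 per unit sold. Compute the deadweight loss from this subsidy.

Deadweight loss = €1980

Pre-subsidy: 615.5 - 4.5P = -314.5 + 5.5P gives P* = 93, x* = 197.
With the subsidy, sellers receive Ps = Pb + 40 for each unit, where Pb is the price buyers pay.
Supply in terms of Pb becomes xs = -314.5 + 5.5(Pb + 40) = -94.5 + 5.5Pb. Setting this equal to demand: 615.5 - 4.5Pb = -94.5 + 5.5Pb, so Pb = 71.
Sellers receive Ps = 71 + 40 = 111; x' = 615.5 − 4.5·71 = 296.
The subsidy expands output by 296 − 197 = 99 past the efficient level; on those units the gap between marginal cost and willingness to pay runs from 0 up to 40.
DWL = ½ × 40 × 99 = 1980.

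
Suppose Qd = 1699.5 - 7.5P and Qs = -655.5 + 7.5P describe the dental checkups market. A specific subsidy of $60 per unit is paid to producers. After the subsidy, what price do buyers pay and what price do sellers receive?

Pre-subsidy: 1699.5 - 7.5P = -655.5 + 7.5P gives P* = 157, Q* = 522.
With the subsidy, sellers receive Ps = Pb + 60 for each unit, where Pb is the price buyers pay.
Supply in terms of Pb becomes Qs = -655.5 + 7.5(Pb + 60) = -205.5 + 7.5Pb. Setting this equal to demand: 1699.5 - 7.5Pb = -205.5 + 7.5Pb, so Pb = 127.
Sellers receive Ps = 127 + 60 = 187; Q' = 1699.5 − 7.5·127 = 747.

Buyers pay $127; sellers receive $187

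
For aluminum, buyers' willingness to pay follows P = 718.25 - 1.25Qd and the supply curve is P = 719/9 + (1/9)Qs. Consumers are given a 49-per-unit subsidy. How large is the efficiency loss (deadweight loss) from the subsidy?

Deadweight loss = 882

Pre-subsidy: 718.25 - 1.25Q = 719/9 + (1/9)Q gives Q* = 469 and P* = 132.
With the rebate, buyers effectively pay Pb = Ps − 49, where Ps is the price sellers receive.
On the curves, Pb = 718.25 - 1.25Q and Ps = 719/9 + (1/9)Q; the wedge Ps − Pb = 49 gives 719/9 + (1/9)Q − (718.25 - 1.25Q) = 49, so Q' = 505.
Then Pb = 718.25 − 1.25·505 = 87 and Ps = 719/9 + (1/9)·505 = 136.
The subsidy expands output by 505 − 469 = 36 past the efficient level; on those units the gap between marginal cost and willingness to pay runs from 0 up to 49.
DWL = ½ × 49 × 36 = 882.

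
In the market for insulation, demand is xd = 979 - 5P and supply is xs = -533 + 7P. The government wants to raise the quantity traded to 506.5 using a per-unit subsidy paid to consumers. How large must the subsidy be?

At x = 506.5, invert demand for the buyer price: Pb = (979 − 506.5)/5 = 94.5; invert supply for the seller price: Ps = (506.5 − (-533))/7 = 148.5.
The subsidy must fill the gap: s = Ps − Pb = 148.5 − 94.5 = 54.

Required subsidy s = 54 per unit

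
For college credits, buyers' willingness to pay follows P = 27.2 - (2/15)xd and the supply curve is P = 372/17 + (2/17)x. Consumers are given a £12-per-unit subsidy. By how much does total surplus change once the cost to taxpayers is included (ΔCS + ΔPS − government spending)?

Pre-subsidy: 27.2 - (2/15)x = 372/17 + (2/17)x gives x* = 21.1875 and P* = 24.375.
With the rebate, buyers effectively pay Pb = Ps − 12, where Ps is the price sellers receive.
On the curves, Pb = 27.2 - (2/15)x and Ps = 372/17 + (2/17)x; the wedge Ps − Pb = 12 gives 372/17 + (2/17)x − (27.2 - (2/15)x) = 12, so x' = 69.
Then Pb = 27.2 − (2/15)·69 = 18 and Ps = 372/17 + (2/17)·69 = 30.
ΔCS = ½(21.1875 + 69)(24.375 − 18) = 287.47265625; ΔPS = ½(21.1875 + 69)(30 − 24.375) = 253.65234375.
Government spending = 12 × 69 = 828.
Net change = 287.47265625 + 253.65234375 − 828 = -286.875. The loss equals the DWL triangle ½·12·47.8125.

Net change in total surplus = -£286.875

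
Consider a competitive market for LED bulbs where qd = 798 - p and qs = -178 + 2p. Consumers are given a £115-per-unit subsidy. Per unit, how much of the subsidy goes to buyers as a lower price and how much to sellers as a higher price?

Buyers gain 230/3 per unit; sellers gain 115/3 per unit

Pre-subsidy: 798 - p = -178 + 2p gives p* = 976/3, q* = 1418/3.
With the rebate, buyers effectively pay pb = ps − 115, where ps is the price sellers receive.
Demand in terms of ps becomes qd = 798 − 1(ps − 115) = 913 - ps. Setting this equal to supply: 913 - ps = -178 + 2ps, so ps = 1091/3.
Buyers pay pb = 1091/3 − 115 = 746/3; q' = -178 + 2·(1091/3) = 1648/3.
Buyers' price falls by p* − pb = 976/3 − 746/3 = 230/3; sellers' price rises by ps − p* = 1091/3 − 976/3 = 115/3.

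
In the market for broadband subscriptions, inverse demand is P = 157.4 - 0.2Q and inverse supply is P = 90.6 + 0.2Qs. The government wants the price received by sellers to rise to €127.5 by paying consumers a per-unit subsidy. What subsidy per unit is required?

At a seller price of 127.5, quantity supplied is -453 + 5·127.5 = 184.5.
Buyers absorb 184.5 only when they pay Pb = 157.4 − 0.2·184.5 = 120.5.
s = Ps − Pb = 127.5 − 120.5 = 7.

Required subsidy s = €7 per unit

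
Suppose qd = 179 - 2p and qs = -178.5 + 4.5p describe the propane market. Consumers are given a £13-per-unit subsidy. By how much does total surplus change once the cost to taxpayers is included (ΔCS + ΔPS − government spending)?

Net change in total surplus = -£117

Pre-subsidy: 179 - 2p = -178.5 + 4.5p gives p* = 55, q* = 69.
With the rebate, buyers effectively pay pb = ps − 13, where ps is the price sellers receive.
Demand in terms of ps becomes qd = 179 − 2(ps − 13) = 205 - 2ps. Setting this equal to supply: 205 - 2ps = -178.5 + 4.5ps, so ps = 59.
Buyers pay pb = 59 − 13 = 46; q' = -178.5 + 4.5·59 = 87.
ΔCS = ½(69 + 87)(55 − 46) = 702; ΔPS = ½(69 + 87)(59 − 55) = 312.
Government spending = 13 × 87 = 1131.
Net change = 702 + 312 − 1131 = -117. The loss equals the DWL triangle ½·13·18.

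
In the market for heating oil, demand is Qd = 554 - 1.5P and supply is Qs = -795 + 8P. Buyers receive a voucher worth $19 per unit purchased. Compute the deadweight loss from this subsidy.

Deadweight loss = $228

Pre-subsidy: 554 - 1.5P = -795 + 8P gives P* = 142, Q* = 341.
With the rebate, buyers effectively pay Pb = Ps − 19, where Ps is the price sellers receive.
Demand in terms of Ps becomes Qd = 554 − 1.5(Ps − 19) = 582.5 - 1.5Ps. Setting this equal to supply: 582.5 - 1.5Ps = -795 + 8Ps, so Ps = 145.
Buyers pay Pb = 145 − 19 = 126; Q' = -795 + 8·145 = 365.
The subsidy expands output by 365 − 341 = 24 past the efficient level; on those units the gap between marginal cost and willingness to pay runs from 0 up to 19.
DWL = ½ × 19 × 24 = 228.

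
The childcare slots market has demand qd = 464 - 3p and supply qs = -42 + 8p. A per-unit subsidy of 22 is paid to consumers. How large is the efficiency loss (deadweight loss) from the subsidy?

Pre-subsidy: 464 - 3p = -42 + 8p gives p* = 46, q* = 326.
With the rebate, buyers effectively pay pb = ps − 22, where ps is the price sellers receive.
Demand in terms of ps becomes qd = 464 − 3(ps − 22) = 530 - 3ps. Setting this equal to supply: 530 - 3ps = -42 + 8ps, so ps = 52.
Buyers pay pb = 52 − 22 = 30; q' = -42 + 8·52 = 374.
The subsidy expands output by 374 − 326 = 48 past the efficient level; on those units the gap between marginal cost and willingness to pay runs from 0 up to 22.
DWL = ½ × 22 × 48 = 528.

Deadweight loss = 528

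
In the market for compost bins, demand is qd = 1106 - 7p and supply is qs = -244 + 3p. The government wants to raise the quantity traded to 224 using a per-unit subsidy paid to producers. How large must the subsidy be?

At q = 224, invert demand for the buyer price: pb = (1106 − 224)/7 = 126; invert supply for the seller price: ps = (224 − (-244))/3 = 156.
The subsidy must fill the gap: s = ps − pb = 156 − 126 = 30.

Required subsidy s = 30 per unit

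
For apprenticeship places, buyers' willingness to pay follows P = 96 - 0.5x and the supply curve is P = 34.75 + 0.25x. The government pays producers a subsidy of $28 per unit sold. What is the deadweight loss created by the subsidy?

Pre-subsidy: 96 - 0.5x = 34.75 + 0.25x gives x* = 245/3 and P* = 331/6.
With the subsidy, sellers receive Ps = Pb + 28 for each unit, where Pb is the price buyers pay.
On the curves, Pb = 96 - 0.5x and Ps = 34.75 + 0.25x; the wedge Ps − Pb = 28 gives 34.75 + 0.25x − (96 - 0.5x) = 28, so x' = 119.
Then Pb = 96 − 0.5·119 = 36.5 and Ps = 34.75 + 0.25·119 = 64.5.
The subsidy expands output by 119 − 245/3 = 112/3 past the efficient level; on those units the gap between marginal cost and willingness to pay runs from 0 up to 28.
DWL = ½ × 28 × 112/3 = 1568/3.

Deadweight loss = 1568/3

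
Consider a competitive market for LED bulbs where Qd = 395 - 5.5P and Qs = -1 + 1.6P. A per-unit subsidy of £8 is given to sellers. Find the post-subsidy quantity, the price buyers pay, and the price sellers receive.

Q' = 6969/71; buyers pay 3832/71; sellers receive 4400/71

Pre-subsidy: 395 - 5.5P = -1 + 1.6P gives P* = 3960/71, Q* = 6265/71.
With the subsidy, sellers receive Ps = Pb + 8 for each unit, where Pb is the price buyers pay.
Supply in terms of Pb becomes Qs = -1 + 1.6(Pb + 8) = 11.8 + 1.6Pb. Setting this equal to demand: 395 - 5.5Pb = 11.8 + 1.6Pb, so Pb = 3832/71.
Sellers receive Ps = 3832/71 + 8 = 4400/71; Q' = 395 − 5.5·(3832/71) = 6969/71.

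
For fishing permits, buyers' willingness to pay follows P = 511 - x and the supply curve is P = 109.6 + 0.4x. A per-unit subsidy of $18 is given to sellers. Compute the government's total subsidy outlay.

Government cost = 37746/7

Pre-subsidy: 511 - x = 109.6 + 0.4x gives x* = 2007/7 and P* = 1570/7.
With the subsidy, sellers receive Ps = Pb + 18 for each unit, where Pb is the price buyers pay.
On the curves, Pb = 511 - x and Ps = 109.6 + 0.4x; the wedge Ps − Pb = 18 gives 109.6 + 0.4x − (511 - x) = 18, so x' = 2097/7.
Then Pb = 511 − 1·(2097/7) = 1480/7 and Ps = 109.6 + 0.4·(2097/7) = 1606/7.
Government outlay = subsidy × quantity = 18 × 2097/7 = 37746/7.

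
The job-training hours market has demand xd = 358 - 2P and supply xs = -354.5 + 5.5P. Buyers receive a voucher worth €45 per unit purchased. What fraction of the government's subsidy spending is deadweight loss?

Pre-subsidy: 358 - 2P = -354.5 + 5.5P gives P* = 95, x* = 168.
With the rebate, buyers effectively pay Pb = Ps − 45, where Ps is the price sellers receive.
Demand in terms of Ps becomes xd = 358 − 2(Ps − 45) = 448 - 2Ps. Setting this equal to supply: 448 - 2Ps = -354.5 + 5.5Ps, so Ps = 107.
Buyers pay Pb = 107 − 45 = 62; x' = -354.5 + 5.5·107 = 234.
ΔCS = ½(168 + 234)(95 − 62) = 6633; ΔPS = ½(168 + 234)(107 − 95) = 2412.
Government spending = 45 × 234 = 10530.
DWL = ½ × 45 × (234 − 168) = 1485; fraction = 1485 / 10530 = 11/78.

DWL / government spending = 11/78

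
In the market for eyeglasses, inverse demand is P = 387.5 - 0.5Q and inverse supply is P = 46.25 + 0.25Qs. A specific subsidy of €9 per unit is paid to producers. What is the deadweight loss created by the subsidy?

Deadweight loss = €54

Pre-subsidy: 387.5 - 0.5Q = 46.25 + 0.25Q gives Q* = 455 and P* = 160.
With the subsidy, sellers receive Ps = Pb + 9 for each unit, where Pb is the price buyers pay.
On the curves, Pb = 387.5 - 0.5Q and Ps = 46.25 + 0.25Q; the wedge Ps − Pb = 9 gives 46.25 + 0.25Q − (387.5 - 0.5Q) = 9, so Q' = 467.
Then Pb = 387.5 − 0.5·467 = 154 and Ps = 46.25 + 0.25·467 = 163.
The subsidy expands output by 467 − 455 = 12 past the efficient level; on those units the gap between marginal cost and willingness to pay runs from 0 up to 9.
DWL = ½ × 9 × 12 = 54.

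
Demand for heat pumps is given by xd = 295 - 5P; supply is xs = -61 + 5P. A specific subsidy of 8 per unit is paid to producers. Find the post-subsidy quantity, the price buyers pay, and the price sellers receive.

Pre-subsidy: 295 - 5P = -61 + 5P gives P* = 35.6, x* = 117.
With the subsidy, sellers receive Ps = Pb + 8 for each unit, where Pb is the price buyers pay.
Supply in terms of Pb becomes xs = -61 + 5(Pb + 8) = -21 + 5Pb. Setting this equal to demand: 295 - 5Pb = -21 + 5Pb, so Pb = 31.6.
Sellers receive Ps = 31.6 + 8 = 39.6; x' = 295 − 5·31.6 = 137.

x' = 137; buyers pay 31.6; sellers receive 39.6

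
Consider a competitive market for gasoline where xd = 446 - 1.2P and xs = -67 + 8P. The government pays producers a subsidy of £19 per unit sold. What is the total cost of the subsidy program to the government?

Government cost = 174325/23

Pre-subsidy: 446 - 1.2P = -67 + 8P gives P* = 2565/46, x* = 8719/23.
With the subsidy, sellers receive Ps = Pb + 19 for each unit, where Pb is the price buyers pay.
Supply in terms of Pb becomes xs = -67 + 8(Pb + 19) = 85 + 8Pb. Setting this equal to demand: 446 - 1.2Pb = 85 + 8Pb, so Pb = 1805/46.
Sellers receive Ps = 1805/46 + 19 = 2679/46; x' = 446 − 1.2·(1805/46) = 9175/23.
Government outlay = subsidy × quantity = 19 × 9175/23 = 174325/23.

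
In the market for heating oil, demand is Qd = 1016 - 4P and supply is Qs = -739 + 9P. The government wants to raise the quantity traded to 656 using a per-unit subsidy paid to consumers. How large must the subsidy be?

Required subsidy s = 65 per unit

At Q = 656, invert demand for the buyer price: Pb = (1016 − 656)/4 = 90; invert supply for the seller price: Ps = (656 − (-739))/9 = 155.
The subsidy must fill the gap: s = Ps − Pb = 155 − 90 = 65.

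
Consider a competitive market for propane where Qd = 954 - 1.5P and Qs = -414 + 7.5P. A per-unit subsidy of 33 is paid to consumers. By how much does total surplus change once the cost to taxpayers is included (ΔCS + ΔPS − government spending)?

Net change in total surplus = -680.625

Pre-subsidy: 954 - 1.5P = -414 + 7.5P gives P* = 152, Q* = 726.
With the rebate, buyers effectively pay Pb = Ps − 33, where Ps is the price sellers receive.
Demand in terms of Ps becomes Qd = 954 − 1.5(Ps − 33) = 1003.5 - 1.5Ps. Setting this equal to supply: 1003.5 - 1.5Ps = -414 + 7.5Ps, so Ps = 157.5.
Buyers pay Pb = 157.5 − 33 = 124.5; Q' = -414 + 7.5·157.5 = 767.25.
ΔCS = ½(726 + 767.25)(152 − 124.5) = 20532.1875; ΔPS = ½(726 + 767.25)(157.5 − 152) = 4106.4375.
Government spending = 33 × 767.25 = 25319.25.
Net change = 20532.1875 + 4106.4375 − 25319.25 = -680.625. The loss equals the DWL triangle ½·33·41.25.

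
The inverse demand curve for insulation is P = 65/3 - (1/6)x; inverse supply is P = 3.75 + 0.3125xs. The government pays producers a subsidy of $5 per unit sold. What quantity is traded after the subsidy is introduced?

Pre-subsidy: 65/3 - (1/6)x = 3.75 + 0.3125x gives x* = 860/23 and P* = 355/23.
With the subsidy, sellers receive Ps = Pb + 5 for each unit, where Pb is the price buyers pay.
On the curves, Pb = 65/3 - (1/6)x and Ps = 3.75 + 0.3125x; the wedge Ps − Pb = 5 gives 3.75 + 0.3125x − (65/3 - (1/6)x) = 5, so x' = 1100/23.
Then Pb = 65/3 − (1/6)·(1100/23) = 315/23 and Ps = 3.75 + 0.3125·(1100/23) = 430/23.

x' = 1100/23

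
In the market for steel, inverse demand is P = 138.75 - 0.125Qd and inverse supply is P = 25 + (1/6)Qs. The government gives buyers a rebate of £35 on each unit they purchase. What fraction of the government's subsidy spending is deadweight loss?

DWL / government spending = 2/17

Pre-subsidy: 138.75 - 0.125Q = 25 + (1/6)Q gives Q* = 390 and P* = 90.
With the rebate, buyers effectively pay Pb = Ps − 35, where Ps is the price sellers receive.
On the curves, Pb = 138.75 - 0.125Q and Ps = 25 + (1/6)Q; the wedge Ps − Pb = 35 gives 25 + (1/6)Q − (138.75 - 0.125Q) = 35, so Q' = 510.
Then Pb = 138.75 − 0.125·510 = 75 and Ps = 25 + (1/6)·510 = 110.
ΔCS = ½(390 + 510)(90 − 75) = 6750; ΔPS = ½(390 + 510)(110 − 90) = 9000.
Government spending = 35 × 510 = 17850.
DWL = ½ × 35 × (510 − 390) = 2100; fraction = 2100 / 17850 = 2/17.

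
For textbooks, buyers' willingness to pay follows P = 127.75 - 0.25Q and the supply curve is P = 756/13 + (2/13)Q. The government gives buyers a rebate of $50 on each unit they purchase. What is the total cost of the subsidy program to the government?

Pre-subsidy: 127.75 - 0.25Q = 756/13 + (2/13)Q gives Q* = 517/3 and P* = 254/3.
With the rebate, buyers effectively pay Pb = Ps − 50, where Ps is the price sellers receive.
On the curves, Pb = 127.75 - 0.25Q and Ps = 756/13 + (2/13)Q; the wedge Ps − Pb = 50 gives 756/13 + (2/13)Q − (127.75 - 0.25Q) = 50, so Q' = 2073/7.
Then Pb = 127.75 − 0.25·(2073/7) = 376/7 and Ps = 756/13 + (2/13)·(2073/7) = 726/7.
Government outlay = subsidy × quantity = 50 × 2073/7 = 103650/7.

Government cost = 103650/7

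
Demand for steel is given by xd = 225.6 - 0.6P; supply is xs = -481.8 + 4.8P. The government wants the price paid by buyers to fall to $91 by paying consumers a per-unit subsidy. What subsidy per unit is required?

Required subsidy s = $45 per unit

At a buyer price of 91, quantity demanded is 225.6 − 0.6·91 = 171.
Sellers supply 171 only when they receive Ps with -481.8 + 4.8·Ps = 171, i.e. Ps = 136.
s = Ps − Pb = 136 − 91 = 45.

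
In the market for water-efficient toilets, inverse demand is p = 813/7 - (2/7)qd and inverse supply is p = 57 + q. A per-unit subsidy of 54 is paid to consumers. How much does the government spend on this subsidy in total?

Pre-subsidy: 813/7 - (2/7)q = 57 + q gives q* = 46 and p* = 103.
With the rebate, buyers effectively pay pb = ps − 54, where ps is the price sellers receive.
On the curves, pb = 813/7 - (2/7)q and ps = 57 + q; the wedge ps − pb = 54 gives 57 + q − (813/7 - (2/7)q) = 54, so q' = 88.
Then pb = 813/7 − (2/7)·88 = 91 and ps = 57 + 1·88 = 145.
Government outlay = subsidy × quantity = 54 × 88 = 4752.

Government cost = 4752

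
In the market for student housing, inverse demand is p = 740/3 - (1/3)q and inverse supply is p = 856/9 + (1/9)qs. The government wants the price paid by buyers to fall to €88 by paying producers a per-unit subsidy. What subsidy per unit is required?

Required subsidy s = €60 per unit

At a buyer price of 88, quantity demanded is 740 − 3·88 = 476.
Sellers supply 476 only when they receive ps = 856/9 + (1/9)·476 = 148.
s = ps − pb = 148 − 88 = 60.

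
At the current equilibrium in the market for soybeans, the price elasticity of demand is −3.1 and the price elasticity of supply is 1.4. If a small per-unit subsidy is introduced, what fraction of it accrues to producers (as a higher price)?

For a small subsidy around the equilibrium, the benefit split depends on the relative slopes, which at a point are proportional to the elasticities.
Buyer share = εs/(εs + |εd|) = 1.4/(1.4 + 3.1) = 14/45; seller share = |εd|/(εs + |εd|) = 31/45.
So producers capture 31/45 of the subsidy.

Producer share = 31/45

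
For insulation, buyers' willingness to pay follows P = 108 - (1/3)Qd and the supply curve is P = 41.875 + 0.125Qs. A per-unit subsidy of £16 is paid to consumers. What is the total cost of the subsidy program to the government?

Pre-subsidy: 108 - (1/3)Q = 41.875 + 0.125Q gives Q* = 1587/11 and P* = 659/11.
With the rebate, buyers effectively pay Pb = Ps − 16, where Ps is the price sellers receive.
On the curves, Pb = 108 - (1/3)Q and Ps = 41.875 + 0.125Q; the wedge Ps − Pb = 16 gives 41.875 + 0.125Q − (108 - (1/3)Q) = 16, so Q' = 1971/11.
Then Pb = 108 − (1/3)·(1971/11) = 531/11 and Ps = 41.875 + 0.125·(1971/11) = 707/11.
Government outlay = subsidy × quantity = 16 × 1971/11 = 31536/11.

Government cost = 31536/11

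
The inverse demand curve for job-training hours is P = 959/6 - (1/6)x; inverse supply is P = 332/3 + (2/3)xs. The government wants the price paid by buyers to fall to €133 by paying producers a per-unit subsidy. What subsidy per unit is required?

Required subsidy s = €85 per unit

At a buyer price of 133, quantity demanded is 959 − 6·133 = 161.
Sellers supply 161 only when they receive Ps = 332/3 + (2/3)·161 = 218.
s = Ps − Pb = 218 − 133 = 85.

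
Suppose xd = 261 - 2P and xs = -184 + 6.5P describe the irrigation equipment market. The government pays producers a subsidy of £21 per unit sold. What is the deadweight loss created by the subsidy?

Pre-subsidy: 261 - 2P = -184 + 6.5P gives P* = 890/17, x* = 2657/17.
With the subsidy, sellers receive Ps = Pb + 21 for each unit, where Pb is the price buyers pay.
Supply in terms of Pb becomes xs = -184 + 6.5(Pb + 21) = -47.5 + 6.5Pb. Setting this equal to demand: 261 - 2Pb = -47.5 + 6.5Pb, so Pb = 617/17.
Sellers receive Ps = 617/17 + 21 = 974/17; x' = 261 − 2·(617/17) = 3203/17.
The subsidy expands output by 3203/17 − 2657/17 = 546/17 past the efficient level; on those units the gap between marginal cost and willingness to pay runs from 0 up to 21.
DWL = ½ × 21 × 546/17 = 5733/17.

Deadweight loss = 5733/17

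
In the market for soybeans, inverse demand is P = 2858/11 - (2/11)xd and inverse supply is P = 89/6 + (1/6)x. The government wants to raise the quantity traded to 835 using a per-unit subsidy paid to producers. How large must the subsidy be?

Required subsidy s = 46 per unit

At x = 835, from the demand curve buyers pay Pb = 2858/11 − (2/11)·835 = 108; from the supply curve sellers need Ps = 89/6 + (1/6)·835 = 154.
The subsidy must fill the gap: s = Ps − Pb = 154 − 108 = 46.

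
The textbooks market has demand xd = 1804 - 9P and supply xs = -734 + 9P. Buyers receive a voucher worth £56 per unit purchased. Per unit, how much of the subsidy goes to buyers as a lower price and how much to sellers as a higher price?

Buyers gain £28 per unit; sellers gain £28 per unit

Pre-subsidy: 1804 - 9P = -734 + 9P gives P* = 141, x* = 535.
With the rebate, buyers effectively pay Pb = Ps − 56, where Ps is the price sellers receive.
Demand in terms of Ps becomes xd = 1804 − 9(Ps − 56) = 2308 - 9Ps. Setting this equal to supply: 2308 - 9Ps = -734 + 9Ps, so Ps = 169.
Buyers pay Pb = 169 − 56 = 113; x' = -734 + 9·169 = 787.
Buyers' price falls by P* − Pb = 141 − 113 = 28; sellers' price rises by Ps − P* = 169 − 141 = 28.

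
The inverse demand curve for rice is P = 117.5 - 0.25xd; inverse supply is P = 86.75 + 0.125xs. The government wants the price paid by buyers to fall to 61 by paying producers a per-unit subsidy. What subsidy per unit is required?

Required subsidy s = 54 per unit

At a buyer price of 61, quantity demanded is 470 − 4·61 = 226.
Sellers supply 226 only when they receive Ps = 86.75 + 0.125·226 = 115.
s = Ps − Pb = 115 − 61 = 54.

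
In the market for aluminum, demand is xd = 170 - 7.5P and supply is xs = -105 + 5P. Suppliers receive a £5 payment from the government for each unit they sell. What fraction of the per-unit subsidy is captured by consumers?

Consumer share = 0.4

Pre-subsidy: 170 - 7.5P = -105 + 5P gives P* = 22, x* = 5.
With the subsidy, sellers receive Ps = Pb + 5 for each unit, where Pb is the price buyers pay.
Supply in terms of Pb becomes xs = -105 + 5(Pb + 5) = -80 + 5Pb. Setting this equal to demand: 170 - 7.5Pb = -80 + 5Pb, so Pb = 20.
Sellers receive Ps = 20 + 5 = 25; x' = 170 − 7.5·20 = 20.
Buyers' price falls by P* − Pb = 22 − 20 = 2; sellers' price rises by Ps − P* = 25 − 22 = 3.
So consumers capture 2/5 = 0.4 of each unit of subsidy.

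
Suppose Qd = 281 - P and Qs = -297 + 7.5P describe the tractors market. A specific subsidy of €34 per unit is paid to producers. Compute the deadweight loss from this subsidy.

Deadweight loss = €510

Pre-subsidy: 281 - P = -297 + 7.5P gives P* = 68, Q* = 213.
With the subsidy, sellers receive Ps = Pb + 34 for each unit, where Pb is the price buyers pay.
Supply in terms of Pb becomes Qs = -297 + 7.5(Pb + 34) = -42 + 7.5Pb. Setting this equal to demand: 281 - Pb = -42 + 7.5Pb, so Pb = 38.
Sellers receive Ps = 38 + 34 = 72; Q' = 281 − 1·38 = 243.
The subsidy expands output by 243 − 213 = 30 past the efficient level; on those units the gap between marginal cost and willingness to pay runs from 0 up to 34.
DWL = ½ × 34 × 30 = 510.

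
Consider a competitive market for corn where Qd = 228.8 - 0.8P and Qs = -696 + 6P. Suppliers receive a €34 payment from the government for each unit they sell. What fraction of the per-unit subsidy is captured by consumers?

Consumer share = 15/17

Pre-subsidy: 228.8 - 0.8P = -696 + 6P gives P* = 136, Q* = 120.
With the subsidy, sellers receive Ps = Pb + 34 for each unit, where Pb is the price buyers pay.
Supply in terms of Pb becomes Qs = -696 + 6(Pb + 34) = -492 + 6Pb. Setting this equal to demand: 228.8 - 0.8Pb = -492 + 6Pb, so Pb = 106.
Sellers receive Ps = 106 + 34 = 140; Q' = 228.8 − 0.8·106 = 144.
Buyers' price falls by P* − Pb = 136 − 106 = 30; sellers' price rises by Ps − P* = 140 − 136 = 4.
So consumers capture 30/34 = 15/17 of each unit of subsidy.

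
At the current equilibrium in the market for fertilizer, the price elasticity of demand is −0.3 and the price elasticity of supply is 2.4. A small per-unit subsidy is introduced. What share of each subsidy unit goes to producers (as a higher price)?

Producer share = 1/9

For a small subsidy around the equilibrium, the benefit split depends on the relative slopes, which at a point are proportional to the elasticities.
Buyer share = εs/(εs + |εd|) = 2.4/(2.4 + 0.3) = 8/9; seller share = |εd|/(εs + |εd|) = 1/9.
So producers capture 1/9 of the subsidy.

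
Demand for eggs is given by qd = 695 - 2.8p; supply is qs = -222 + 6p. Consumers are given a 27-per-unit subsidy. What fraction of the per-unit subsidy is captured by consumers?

Pre-subsidy: 695 - 2.8p = -222 + 6p gives p* = 4585/44, q* = 8871/22.
With the rebate, buyers effectively pay pb = ps − 27, where ps is the price sellers receive.
Demand in terms of ps becomes qd = 695 − 2.8(ps − 27) = 770.6 - 2.8ps. Setting this equal to supply: 770.6 - 2.8ps = -222 + 6ps, so ps = 4963/44.
Buyers pay pb = 4963/44 − 27 = 3775/44; q' = -222 + 6·(4963/44) = 10005/22.
Buyers' price falls by p* − pb = 4585/44 − 3775/44 = 405/22; sellers' price rises by ps − p* = 4963/44 − 4585/44 = 189/22.
So consumers capture (405/22)/27 = 15/22 of each unit of subsidy.

Consumer share = 15/22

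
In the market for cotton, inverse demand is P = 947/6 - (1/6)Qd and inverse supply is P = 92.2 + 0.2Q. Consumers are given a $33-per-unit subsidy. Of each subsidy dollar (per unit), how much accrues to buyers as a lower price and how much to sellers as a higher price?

Buyers gain $15 per unit; sellers gain $18 per unit

Pre-subsidy: 947/6 - (1/6)Q = 92.2 + 0.2Q gives Q* = 179 and P* = 128.
With the rebate, buyers effectively pay Pb = Ps − 33, where Ps is the price sellers receive.
On the curves, Pb = 947/6 - (1/6)Q and Ps = 92.2 + 0.2Q; the wedge Ps − Pb = 33 gives 92.2 + 0.2Q − (947/6 - (1/6)Q) = 33, so Q' = 269.
Then Pb = 947/6 − (1/6)·269 = 113 and Ps = 92.2 + 0.2·269 = 146.
Buyers' price falls by P* − Pb = 128 − 113 = 15; sellers' price rises by Ps − P* = 146 − 128 = 18.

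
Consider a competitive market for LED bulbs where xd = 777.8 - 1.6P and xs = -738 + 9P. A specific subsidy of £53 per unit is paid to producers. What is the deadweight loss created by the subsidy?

Pre-subsidy: 777.8 - 1.6P = -738 + 9P gives P* = 143, x* = 549.
With the subsidy, sellers receive Ps = Pb + 53 for each unit, where Pb is the price buyers pay.
Supply in terms of Pb becomes xs = -738 + 9(Pb + 53) = -261 + 9Pb. Setting this equal to demand: 777.8 - 1.6Pb = -261 + 9Pb, so Pb = 98.
Sellers receive Ps = 98 + 53 = 151; x' = 777.8 − 1.6·98 = 621.
The subsidy expands output by 621 − 549 = 72 past the efficient level; on those units the gap between marginal cost and willingness to pay runs from 0 up to 53.
DWL = ½ × 53 × 72 = 1908.

Deadweight loss = £1908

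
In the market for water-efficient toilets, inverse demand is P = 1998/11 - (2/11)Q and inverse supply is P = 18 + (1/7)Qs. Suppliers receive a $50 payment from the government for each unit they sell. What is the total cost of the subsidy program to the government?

Pre-subsidy: 1998/11 - (2/11)Q = 18 + (1/7)Q gives Q* = 504 and P* = 90.
With the subsidy, sellers receive Ps = Pb + 50 for each unit, where Pb is the price buyers pay.
On the curves, Pb = 1998/11 - (2/11)Q and Ps = 18 + (1/7)Q; the wedge Ps − Pb = 50 gives 18 + (1/7)Q − (1998/11 - (2/11)Q) = 50, so Q' = 658.
Then Pb = 1998/11 − (2/11)·658 = 62 and Ps = 18 + (1/7)·658 = 112.
Government outlay = subsidy × quantity = 50 × 658 = 32900.

Government cost = $32900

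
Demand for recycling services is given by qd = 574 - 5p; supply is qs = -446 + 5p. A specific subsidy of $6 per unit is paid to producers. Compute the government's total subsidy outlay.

Pre-subsidy: 574 - 5p = -446 + 5p gives p* = 102, q* = 64.
With the subsidy, sellers receive ps = pb + 6 for each unit, where pb is the price buyers pay.
Supply in terms of pb becomes qs = -446 + 5(pb + 6) = -416 + 5pb. Setting this equal to demand: 574 - 5pb = -416 + 5pb, so pb = 99.
Sellers receive ps = 99 + 6 = 105; q' = 574 − 5·99 = 79.
Government outlay = subsidy × quantity = 6 × 79 = 474.

Government cost = $474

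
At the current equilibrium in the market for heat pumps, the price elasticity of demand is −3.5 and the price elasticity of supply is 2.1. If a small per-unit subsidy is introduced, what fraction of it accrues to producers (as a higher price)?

Producer share = 0.625

For a small subsidy around the equilibrium, the benefit split depends on the relative slopes, which at a point are proportional to the elasticities.
Buyer share = εs/(εs + |εd|) = 2.1/(2.1 + 3.5) = 0.375; seller share = |εd|/(εs + |εd|) = 0.625.
So producers capture 0.625 of the subsidy.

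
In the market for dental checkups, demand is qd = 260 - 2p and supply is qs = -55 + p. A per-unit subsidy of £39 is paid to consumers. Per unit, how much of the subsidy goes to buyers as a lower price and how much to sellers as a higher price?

Pre-subsidy: 260 - 2p = -55 + p gives p* = 105, q* = 50.
With the rebate, buyers effectively pay pb = ps − 39, where ps is the price sellers receive.
Demand in terms of ps becomes qd = 260 − 2(ps − 39) = 338 - 2ps. Setting this equal to supply: 338 - 2ps = -55 + ps, so ps = 131.
Buyers pay pb = 131 − 39 = 92; q' = -55 + 1·131 = 76.
Buyers' price falls by p* − pb = 105 − 92 = 13; sellers' price rises by ps − p* = 131 − 105 = 26.

Buyers gain £13 per unit; sellers gain £26 per unit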